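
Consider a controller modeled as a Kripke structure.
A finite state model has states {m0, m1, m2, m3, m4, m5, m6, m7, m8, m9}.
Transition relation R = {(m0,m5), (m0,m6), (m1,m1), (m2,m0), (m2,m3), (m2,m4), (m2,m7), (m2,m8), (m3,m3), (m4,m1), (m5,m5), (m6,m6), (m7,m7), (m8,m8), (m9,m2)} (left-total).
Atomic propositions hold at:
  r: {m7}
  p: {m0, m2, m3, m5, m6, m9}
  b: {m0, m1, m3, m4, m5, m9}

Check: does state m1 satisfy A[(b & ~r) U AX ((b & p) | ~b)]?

No

Sat(~r) = {m0, m1, m2, m3, m4, m5, m6, m8, m9}
Sat(b & ~r) = {m0, m1, m3, m4, m5, m9}
Sat(b & p) = {m0, m3, m5, m9}
Sat(~b) = {m2, m6, m7, m8}
Sat((b & p) | ~b) = {m0, m2, m3, m5, m6, m7, m8, m9}
Sat(AX ((b & p) | ~b)) = {s : every successor in {m0, m2, m3, m5, m6, m7, m8, m9}} = {m0, m3, m5, m6, m7, m8, m9}
A[(b & ~r) U AX ((b & p) | ~b)]: least fixpoint, start Z0 = Sat(AX ((b & p) | ~b)) = {m0, m3, m5, m6, m7, m8, m9}, add states in Sat(b & ~r) with every successor in Z. Already a fixed point.
Sat(A[(b & ~r) U AX ((b & p) | ~b)]) = {m0, m3, m5, m6, m7, m8, m9}
m1 ∉ Sat(A[(b & ~r) U AX ((b & p) | ~b)]) = {m0, m3, m5, m6, m7, m8, m9}, so the formula does not hold at m1.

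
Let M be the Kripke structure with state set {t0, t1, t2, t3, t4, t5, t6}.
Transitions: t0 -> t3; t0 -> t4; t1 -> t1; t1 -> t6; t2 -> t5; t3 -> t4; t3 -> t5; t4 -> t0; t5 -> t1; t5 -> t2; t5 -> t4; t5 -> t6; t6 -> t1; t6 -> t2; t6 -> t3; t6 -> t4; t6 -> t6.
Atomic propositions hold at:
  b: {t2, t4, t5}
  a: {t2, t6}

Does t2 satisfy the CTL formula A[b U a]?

A[b U a]: least fixpoint, start Z0 = Sat(a) = {t2, t6}, add states in Sat(b) with every successor in Z. Already a fixed point.
Sat(A[b U a]) = {t2, t6}
t2 ∈ Sat(A[b U a]) = {t2, t6}, so the formula holds at t2.

Yes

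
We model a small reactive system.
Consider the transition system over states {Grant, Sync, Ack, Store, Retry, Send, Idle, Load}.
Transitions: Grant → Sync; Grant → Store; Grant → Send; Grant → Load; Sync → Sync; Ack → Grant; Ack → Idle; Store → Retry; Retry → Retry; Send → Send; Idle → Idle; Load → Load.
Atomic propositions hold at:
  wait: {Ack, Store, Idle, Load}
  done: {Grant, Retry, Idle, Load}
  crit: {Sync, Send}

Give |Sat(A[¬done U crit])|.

Sat(¬done) = {Sync, Ack, Store, Send}
A[¬done U crit]: least fixpoint, start Z0 = Sat(crit) = {Sync, Send}, add states in Sat(¬done) with every successor in Z. Already a fixed point.
Sat(A[¬done U crit]) = {Sync, Send}
|Sat(A[¬done U crit])| = |{Sync, Send}| = 2.

2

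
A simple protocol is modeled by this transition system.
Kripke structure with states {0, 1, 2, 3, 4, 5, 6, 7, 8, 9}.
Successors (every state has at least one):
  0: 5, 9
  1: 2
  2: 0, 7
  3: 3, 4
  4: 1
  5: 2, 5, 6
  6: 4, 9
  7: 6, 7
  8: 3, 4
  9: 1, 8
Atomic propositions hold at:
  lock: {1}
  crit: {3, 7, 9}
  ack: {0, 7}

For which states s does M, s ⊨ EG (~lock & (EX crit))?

Sat(~lock) = {0, 2, 3, 4, 5, 6, 7, 8, 9}
Sat(EX crit) = {s : some successor in {3, 7, 9}} = {0, 2, 3, 6, 7, 8}
Sat(~lock & (EX crit)) = {0, 2, 3, 6, 7, 8}
EG (~lock & (EX crit)): greatest fixpoint, start Z0 = {0, 2, 3, 6, 7, 8}, keep only states in Sat with some successor in Z. Z1 = {2, 3, 7, 8}; fixed.
Sat(EG (~lock & (EX crit))) = {2, 3, 7, 8}

{2, 3, 7, 8}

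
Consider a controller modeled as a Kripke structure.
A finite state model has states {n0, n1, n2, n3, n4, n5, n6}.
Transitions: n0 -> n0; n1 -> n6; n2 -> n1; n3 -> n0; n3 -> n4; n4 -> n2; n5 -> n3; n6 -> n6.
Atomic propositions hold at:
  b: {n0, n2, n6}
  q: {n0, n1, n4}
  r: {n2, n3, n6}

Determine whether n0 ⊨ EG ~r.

Yes

Sat(~r) = {n0, n1, n4, n5}
EG ~r: greatest fixpoint, start Z0 = {n0, n1, n4, n5}, keep only states in Sat with some successor in Z. Z1 = {n0}; fixed.
Sat(EG ~r) = {n0}
n0 ∈ Sat(EG ~r) = {n0}, so the formula holds at n0.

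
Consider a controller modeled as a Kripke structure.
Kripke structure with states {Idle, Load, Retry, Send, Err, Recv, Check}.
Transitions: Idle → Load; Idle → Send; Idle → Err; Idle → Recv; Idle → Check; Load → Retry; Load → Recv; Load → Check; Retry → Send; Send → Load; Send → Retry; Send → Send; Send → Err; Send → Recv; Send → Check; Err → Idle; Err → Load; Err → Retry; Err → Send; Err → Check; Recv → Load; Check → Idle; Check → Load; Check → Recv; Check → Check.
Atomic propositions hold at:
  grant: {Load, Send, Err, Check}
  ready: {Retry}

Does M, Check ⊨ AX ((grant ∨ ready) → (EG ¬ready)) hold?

Sat(grant ∨ ready) = {Load, Retry, Send, Err, Check}
Sat(¬ready) = {Idle, Load, Send, Err, Recv, Check}
EG ¬ready: greatest fixpoint, start Z0 = {Idle, Load, Send, Err, Recv, Check}, keep only states in Sat with some successor in Z. Already a fixed point.
Sat(EG ¬ready) = {Idle, Load, Send, Err, Recv, Check}
Sat((grant ∨ ready) → (EG ¬ready)) = {Idle, Load, Send, Err, Recv, Check}
Sat(AX ((grant ∨ ready) → (EG ¬ready))) = {s : every successor in {Idle, Load, Send, Err, Recv, Check}} = {Idle, Retry, Recv, Check}
Check ∈ Sat(AX ((grant ∨ ready) → (EG ¬ready))) = {Idle, Retry, Recv, Check}, so the formula holds at Check.

Yes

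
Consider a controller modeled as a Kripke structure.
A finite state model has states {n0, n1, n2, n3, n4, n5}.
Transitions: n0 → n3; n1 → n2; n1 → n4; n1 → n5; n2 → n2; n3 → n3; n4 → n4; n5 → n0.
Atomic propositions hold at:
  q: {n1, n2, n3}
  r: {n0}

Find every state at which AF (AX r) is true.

{n5}

Sat(AX r) = {s : every successor in {n0}} = {n5}
AF (AX r): least fixpoint, start Z0 = {n5}, add states with every successor in Z. Already a fixed point.
Sat(AF (AX r)) = {n5}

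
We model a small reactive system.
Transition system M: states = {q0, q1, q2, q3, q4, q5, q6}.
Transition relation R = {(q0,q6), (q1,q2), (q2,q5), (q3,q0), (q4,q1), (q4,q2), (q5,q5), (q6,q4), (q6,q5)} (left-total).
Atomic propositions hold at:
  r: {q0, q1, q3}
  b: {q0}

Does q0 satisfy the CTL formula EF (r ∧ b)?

Yes

Sat(r ∧ b) = {q0}
EF (r ∧ b): least fixpoint, start Z0 = {q0}, add states with some successor in Z. Z1 = {q0, q3}; fixed.
Sat(EF (r ∧ b)) = {q0, q3}
q0 ∈ Sat(EF (r ∧ b)) = {q0, q3}, so the formula holds at q0.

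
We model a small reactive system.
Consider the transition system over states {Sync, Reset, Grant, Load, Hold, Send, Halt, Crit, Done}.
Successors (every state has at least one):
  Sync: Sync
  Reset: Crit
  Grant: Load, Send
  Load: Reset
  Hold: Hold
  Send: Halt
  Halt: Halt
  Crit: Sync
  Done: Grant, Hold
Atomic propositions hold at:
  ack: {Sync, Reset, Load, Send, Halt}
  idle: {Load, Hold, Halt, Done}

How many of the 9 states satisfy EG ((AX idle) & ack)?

2

Sat(AX idle) = {s : every successor in {Load, Hold, Halt, Done}} = {Hold, Send, Halt}
Sat((AX idle) & ack) = {Send, Halt}
EG ((AX idle) & ack): greatest fixpoint, start Z0 = {Send, Halt}, keep only states in Sat with some successor in Z. Already a fixed point.
Sat(EG ((AX idle) & ack)) = {Send, Halt}
|Sat(EG ((AX idle) & ack))| = |{Send, Halt}| = 2.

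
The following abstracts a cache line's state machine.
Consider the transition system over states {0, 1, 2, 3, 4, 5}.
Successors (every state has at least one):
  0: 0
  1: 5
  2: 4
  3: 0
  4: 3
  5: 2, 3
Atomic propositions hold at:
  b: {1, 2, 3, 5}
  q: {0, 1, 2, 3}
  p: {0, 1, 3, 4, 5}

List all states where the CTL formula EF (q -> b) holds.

Sat(q -> b) = {1, 2, 3, 4, 5}
EF (q -> b): least fixpoint, start Z0 = {1, 2, 3, 4, 5}, add states with some successor in Z. Already a fixed point.
Sat(EF (q -> b)) = {1, 2, 3, 4, 5}

{1, 2, 3, 4, 5}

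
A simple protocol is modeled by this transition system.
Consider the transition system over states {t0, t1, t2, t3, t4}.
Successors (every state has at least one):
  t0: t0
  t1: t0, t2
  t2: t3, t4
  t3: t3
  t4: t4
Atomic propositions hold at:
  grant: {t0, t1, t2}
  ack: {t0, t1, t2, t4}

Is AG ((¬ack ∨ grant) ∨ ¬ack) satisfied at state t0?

Yes

Sat(¬ack) = {t3}
Sat(¬ack ∨ grant) = {t0, t1, t2, t3}
Sat((¬ack ∨ grant) ∨ ¬ack) = {t0, t1, t2, t3}
AG ((¬ack ∨ grant) ∨ ¬ack): greatest fixpoint, start Z0 = {t0, t1, t2, t3}, keep only states in Sat with every successor in Z. Z1 = {t0, t1, t3}; Z2 = {t0, t3}; fixed.
Sat(AG ((¬ack ∨ grant) ∨ ¬ack)) = {t0, t3}
t0 ∈ Sat(AG ((¬ack ∨ grant) ∨ ¬ack)) = {t0, t3}, so the formula holds at t0.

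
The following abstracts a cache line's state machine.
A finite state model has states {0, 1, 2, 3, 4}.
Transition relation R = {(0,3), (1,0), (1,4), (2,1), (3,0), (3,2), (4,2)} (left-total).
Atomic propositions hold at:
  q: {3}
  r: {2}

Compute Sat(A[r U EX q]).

{0}

Sat(EX q) = {s : some successor in {3}} = {0}
A[r U EX q]: least fixpoint, start Z0 = Sat(EX q) = {0}, add states in Sat(r) with every successor in Z. Already a fixed point.
Sat(A[r U EX q]) = {0}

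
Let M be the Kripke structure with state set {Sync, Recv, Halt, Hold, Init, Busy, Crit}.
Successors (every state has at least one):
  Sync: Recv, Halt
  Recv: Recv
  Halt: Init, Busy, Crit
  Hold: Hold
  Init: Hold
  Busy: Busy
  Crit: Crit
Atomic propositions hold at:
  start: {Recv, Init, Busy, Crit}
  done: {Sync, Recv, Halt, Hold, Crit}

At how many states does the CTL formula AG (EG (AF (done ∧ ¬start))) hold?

Sat(¬start) = {Sync, Halt, Hold}
Sat(done ∧ ¬start) = {Sync, Halt, Hold}
AF (done ∧ ¬start): least fixpoint, start Z0 = {Sync, Halt, Hold}, add states with every successor in Z. Z1 = {Sync, Halt, Hold, Init}; fixed.
Sat(AF (done ∧ ¬start)) = {Sync, Halt, Hold, Init}
EG (AF (done ∧ ¬start)): greatest fixpoint, start Z0 = {Sync, Halt, Hold, Init}, keep only states in Sat with some successor in Z. Already a fixed point.
Sat(EG (AF (done ∧ ¬start))) = {Sync, Halt, Hold, Init}
AG (EG (AF (done ∧ ¬start))): greatest fixpoint, start Z0 = {Sync, Halt, Hold, Init}, keep only states in Sat with every successor in Z. Z1 = {Hold, Init}; fixed.
Sat(AG (EG (AF (done ∧ ¬start)))) = {Hold, Init}
|Sat(AG (EG (AF (done ∧ ¬start))))| = |{Hold, Init}| = 2.

2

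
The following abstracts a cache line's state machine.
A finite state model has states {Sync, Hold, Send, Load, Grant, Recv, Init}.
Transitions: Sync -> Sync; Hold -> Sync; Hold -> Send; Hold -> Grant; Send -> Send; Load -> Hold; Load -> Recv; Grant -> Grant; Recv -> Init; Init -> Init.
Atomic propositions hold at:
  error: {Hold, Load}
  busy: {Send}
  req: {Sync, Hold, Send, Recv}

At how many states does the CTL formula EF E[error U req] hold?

5

E[error U req]: least fixpoint, start Z0 = Sat(req) = {Sync, Hold, Send, Recv}, add states in Sat(error) with some successor in Z. Z1 = {Sync, Hold, Send, Load, Recv}; fixed.
Sat(E[error U req]) = {Sync, Hold, Send, Load, Recv}
EF E[error U req]: least fixpoint, start Z0 = {Sync, Hold, Send, Load, Recv}, add states with some successor in Z. Already a fixed point.
Sat(EF E[error U req]) = {Sync, Hold, Send, Load, Recv}
|Sat(EF E[error U req])| = |{Sync, Hold, Send, Load, Recv}| = 5.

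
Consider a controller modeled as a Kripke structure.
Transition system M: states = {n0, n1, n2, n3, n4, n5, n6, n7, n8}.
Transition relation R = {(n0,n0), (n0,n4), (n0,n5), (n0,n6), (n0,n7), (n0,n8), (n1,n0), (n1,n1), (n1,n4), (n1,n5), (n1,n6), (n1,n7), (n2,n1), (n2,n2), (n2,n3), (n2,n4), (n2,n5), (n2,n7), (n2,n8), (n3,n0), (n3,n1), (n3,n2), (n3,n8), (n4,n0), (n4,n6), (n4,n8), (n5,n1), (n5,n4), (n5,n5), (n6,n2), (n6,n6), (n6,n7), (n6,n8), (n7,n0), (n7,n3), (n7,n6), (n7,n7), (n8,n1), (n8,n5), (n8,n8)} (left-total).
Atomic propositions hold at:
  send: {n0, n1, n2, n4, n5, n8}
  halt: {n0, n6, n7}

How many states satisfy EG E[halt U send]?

E[halt U send]: least fixpoint, start Z0 = Sat(send) = {n0, n1, n2, n4, n5, n8}, add states in Sat(halt) with some successor in Z. Z1 = {n0, n1, n2, n4, n5, n6, n7, n8}; fixed.
Sat(E[halt U send]) = {n0, n1, n2, n4, n5, n6, n7, n8}
EG E[halt U send]: greatest fixpoint, start Z0 = {n0, n1, n2, n4, n5, n6, n7, n8}, keep only states in Sat with some successor in Z. Already a fixed point.
Sat(EG E[halt U send]) = {n0, n1, n2, n4, n5, n6, n7, n8}
|Sat(EG E[halt U send])| = |{n0, n1, n2, n4, n5, n6, n7, n8}| = 8.

8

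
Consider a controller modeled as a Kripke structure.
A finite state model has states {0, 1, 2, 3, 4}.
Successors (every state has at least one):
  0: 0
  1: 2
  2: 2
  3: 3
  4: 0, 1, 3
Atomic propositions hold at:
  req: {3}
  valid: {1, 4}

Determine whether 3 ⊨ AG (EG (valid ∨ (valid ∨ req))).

Yes

Sat(valid ∨ req) = {1, 3, 4}
Sat(valid ∨ (valid ∨ req)) = {1, 3, 4}
EG (valid ∨ (valid ∨ req)): greatest fixpoint, start Z0 = {1, 3, 4}, keep only states in Sat with some successor in Z. Z1 = {3, 4}; fixed.
Sat(EG (valid ∨ (valid ∨ req))) = {3, 4}
AG (EG (valid ∨ (valid ∨ req))): greatest fixpoint, start Z0 = {3, 4}, keep only states in Sat with every successor in Z. Z1 = {3}; fixed.
Sat(AG (EG (valid ∨ (valid ∨ req)))) = {3}
3 ∈ Sat(AG (EG (valid ∨ (valid ∨ req)))) = {3}, so the formula holds at 3.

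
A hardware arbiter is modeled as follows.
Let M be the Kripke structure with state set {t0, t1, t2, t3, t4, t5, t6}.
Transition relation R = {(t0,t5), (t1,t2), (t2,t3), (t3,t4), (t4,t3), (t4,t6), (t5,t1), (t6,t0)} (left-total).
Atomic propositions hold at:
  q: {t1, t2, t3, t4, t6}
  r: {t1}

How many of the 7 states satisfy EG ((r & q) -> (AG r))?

Sat(r & q) = {t1}
AG r: greatest fixpoint, start Z0 = {t1}, keep only states in Sat with every successor in Z. Z1 = ∅; fixed.
Sat(AG r) = ∅
Sat((r & q) -> (AG r)) = {t0, t2, t3, t4, t5, t6}
EG ((r & q) -> (AG r)): greatest fixpoint, start Z0 = {t0, t2, t3, t4, t5, t6}, keep only states in Sat with some successor in Z. Z1 = {t0, t2, t3, t4, t6}; Z2 = {t2, t3, t4, t6}; Z3 = {t2, t3, t4}; fixed.
Sat(EG ((r & q) -> (AG r))) = {t2, t3, t4}
|Sat(EG ((r & q) -> (AG r)))| = |{t2, t3, t4}| = 3.

3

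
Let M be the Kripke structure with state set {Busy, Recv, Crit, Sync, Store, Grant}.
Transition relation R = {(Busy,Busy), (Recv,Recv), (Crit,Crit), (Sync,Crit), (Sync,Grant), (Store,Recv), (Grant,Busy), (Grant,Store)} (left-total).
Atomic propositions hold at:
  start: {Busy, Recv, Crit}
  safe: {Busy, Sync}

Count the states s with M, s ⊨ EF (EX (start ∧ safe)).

3

Sat(start ∧ safe) = {Busy}
Sat(EX (start ∧ safe)) = {s : some successor in {Busy}} = {Busy, Grant}
EF (EX (start ∧ safe)): least fixpoint, start Z0 = {Busy, Grant}, add states with some successor in Z. Z1 = {Busy, Sync, Grant}; fixed.
Sat(EF (EX (start ∧ safe))) = {Busy, Sync, Grant}
|Sat(EF (EX (start ∧ safe)))| = |{Busy, Sync, Grant}| = 3.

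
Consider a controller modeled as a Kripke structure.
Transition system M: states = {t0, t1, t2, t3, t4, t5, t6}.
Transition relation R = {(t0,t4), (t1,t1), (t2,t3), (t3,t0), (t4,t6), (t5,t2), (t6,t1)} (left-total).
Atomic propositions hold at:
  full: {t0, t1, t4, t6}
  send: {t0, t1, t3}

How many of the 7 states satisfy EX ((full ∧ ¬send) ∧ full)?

2

Sat(¬send) = {t2, t4, t5, t6}
Sat(full ∧ ¬send) = {t4, t6}
Sat((full ∧ ¬send) ∧ full) = {t4, t6}
Sat(EX ((full ∧ ¬send) ∧ full)) = {s : some successor in {t4, t6}} = {t0, t4}
|Sat(EX ((full ∧ ¬send) ∧ full))| = |{t0, t4}| = 2.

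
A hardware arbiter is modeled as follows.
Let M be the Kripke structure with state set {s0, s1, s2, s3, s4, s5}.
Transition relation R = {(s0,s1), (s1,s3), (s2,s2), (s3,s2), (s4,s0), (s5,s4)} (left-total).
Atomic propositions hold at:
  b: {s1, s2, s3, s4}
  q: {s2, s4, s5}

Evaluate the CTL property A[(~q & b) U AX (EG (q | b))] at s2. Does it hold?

Sat(~q) = {s0, s1, s3}
Sat(~q & b) = {s1, s3}
Sat(q | b) = {s1, s2, s3, s4, s5}
EG (q | b): greatest fixpoint, start Z0 = {s1, s2, s3, s4, s5}, keep only states in Sat with some successor in Z. Z1 = {s1, s2, s3, s5}; Z2 = {s1, s2, s3}; fixed.
Sat(EG (q | b)) = {s1, s2, s3}
Sat(AX (EG (q | b))) = {s : every successor in {s1, s2, s3}} = {s0, s1, s2, s3}
A[(~q & b) U AX (EG (q | b))]: least fixpoint, start Z0 = Sat(AX (EG (q | b))) = {s0, s1, s2, s3}, add states in Sat(~q & b) with every successor in Z. Already a fixed point.
Sat(A[(~q & b) U AX (EG (q | b))]) = {s0, s1, s2, s3}
s2 ∈ Sat(A[(~q & b) U AX (EG (q | b))]) = {s0, s1, s2, s3}, so the formula holds at s2.

Yes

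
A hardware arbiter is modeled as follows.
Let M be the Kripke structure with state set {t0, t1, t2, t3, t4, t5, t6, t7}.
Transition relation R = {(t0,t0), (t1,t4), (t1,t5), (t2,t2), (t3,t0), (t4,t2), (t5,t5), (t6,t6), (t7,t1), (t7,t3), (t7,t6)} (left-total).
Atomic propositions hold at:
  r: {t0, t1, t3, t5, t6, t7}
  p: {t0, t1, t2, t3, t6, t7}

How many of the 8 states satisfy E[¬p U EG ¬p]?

1

Sat(¬p) = {t4, t5}
EG ¬p: greatest fixpoint, start Z0 = {t4, t5}, keep only states in Sat with some successor in Z. Z1 = {t5}; fixed.
Sat(EG ¬p) = {t5}
E[¬p U EG ¬p]: least fixpoint, start Z0 = Sat(EG ¬p) = {t5}, add states in Sat(¬p) with some successor in Z. Already a fixed point.
Sat(E[¬p U EG ¬p]) = {t5}
|Sat(E[¬p U EG ¬p])| = |{t5}| = 1.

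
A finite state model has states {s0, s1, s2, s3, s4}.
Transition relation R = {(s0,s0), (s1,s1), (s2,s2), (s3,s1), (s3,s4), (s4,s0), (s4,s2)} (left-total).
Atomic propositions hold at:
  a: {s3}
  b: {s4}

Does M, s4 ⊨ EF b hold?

Yes

EF b: least fixpoint, start Z0 = {s4}, add states with some successor in Z. Z1 = {s3, s4}; fixed.
Sat(EF b) = {s3, s4}
s4 ∈ Sat(EF b) = {s3, s4}, so the formula holds at s4.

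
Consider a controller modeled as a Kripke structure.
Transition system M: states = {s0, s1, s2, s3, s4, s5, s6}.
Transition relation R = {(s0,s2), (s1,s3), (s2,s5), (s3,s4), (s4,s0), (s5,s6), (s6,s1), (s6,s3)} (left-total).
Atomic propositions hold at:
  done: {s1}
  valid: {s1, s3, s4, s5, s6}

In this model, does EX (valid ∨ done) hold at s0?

No

Sat(valid ∨ done) = {s1, s3, s4, s5, s6}
Sat(EX (valid ∨ done)) = {s : some successor in {s1, s3, s4, s5, s6}} = {s1, s2, s3, s5, s6}
s0 ∉ Sat(EX (valid ∨ done)) = {s1, s2, s3, s5, s6}, so the formula does not hold at s0.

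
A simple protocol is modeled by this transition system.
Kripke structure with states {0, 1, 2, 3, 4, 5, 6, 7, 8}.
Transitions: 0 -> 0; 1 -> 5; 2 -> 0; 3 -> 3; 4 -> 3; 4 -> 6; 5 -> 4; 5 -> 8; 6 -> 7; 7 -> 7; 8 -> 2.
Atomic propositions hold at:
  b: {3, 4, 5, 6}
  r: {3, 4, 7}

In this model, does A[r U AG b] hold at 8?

AG b: greatest fixpoint, start Z0 = {3, 4, 5, 6}, keep only states in Sat with every successor in Z. Z1 = {3, 4}; Z2 = {3}; fixed.
Sat(AG b) = {3}
A[r U AG b]: least fixpoint, start Z0 = Sat(AG b) = {3}, add states in Sat(r) with every successor in Z. Already a fixed point.
Sat(A[r U AG b]) = {3}
8 ∉ Sat(A[r U AG b]) = {3}, so the formula does not hold at 8.

No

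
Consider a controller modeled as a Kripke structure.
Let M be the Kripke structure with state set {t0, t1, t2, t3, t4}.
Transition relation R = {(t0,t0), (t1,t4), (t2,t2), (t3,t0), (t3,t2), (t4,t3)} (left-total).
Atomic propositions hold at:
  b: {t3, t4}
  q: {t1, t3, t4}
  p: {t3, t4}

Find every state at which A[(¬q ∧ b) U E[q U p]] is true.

{t1, t3, t4}

Sat(¬q) = {t0, t2}
Sat(¬q ∧ b) = ∅
E[q U p]: least fixpoint, start Z0 = Sat(p) = {t3, t4}, add states in Sat(q) with some successor in Z. Z1 = {t1, t3, t4}; fixed.
Sat(E[q U p]) = {t1, t3, t4}
A[(¬q ∧ b) U E[q U p]]: least fixpoint, start Z0 = Sat(E[q U p]) = {t1, t3, t4}, add states in Sat(¬q ∧ b) with every successor in Z. Already a fixed point.
Sat(A[(¬q ∧ b) U E[q U p]]) = {t1, t3, t4}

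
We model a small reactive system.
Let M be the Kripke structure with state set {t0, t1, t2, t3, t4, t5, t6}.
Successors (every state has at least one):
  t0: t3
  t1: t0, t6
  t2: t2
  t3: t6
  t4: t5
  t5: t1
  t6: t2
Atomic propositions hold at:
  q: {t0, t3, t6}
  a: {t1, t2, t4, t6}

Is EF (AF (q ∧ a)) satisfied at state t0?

Sat(q ∧ a) = {t6}
AF (q ∧ a): least fixpoint, start Z0 = {t6}, add states with every successor in Z. Z1 = {t3, t6}; Z2 = {t0, t3, t6}; Z3 = {t0, t1, t3, t6}; Z4 = {t0, t1, t3, t5, t6}; Z5 = {t0, t1, t3, t4, t5, t6}; fixed.
Sat(AF (q ∧ a)) = {t0, t1, t3, t4, t5, t6}
EF (AF (q ∧ a)): least fixpoint, start Z0 = {t0, t1, t3, t4, t5, t6}, add states with some successor in Z. Already a fixed point.
Sat(EF (AF (q ∧ a))) = {t0, t1, t3, t4, t5, t6}
t0 ∈ Sat(EF (AF (q ∧ a))) = {t0, t1, t3, t4, t5, t6}, so the formula holds at t0.

Yes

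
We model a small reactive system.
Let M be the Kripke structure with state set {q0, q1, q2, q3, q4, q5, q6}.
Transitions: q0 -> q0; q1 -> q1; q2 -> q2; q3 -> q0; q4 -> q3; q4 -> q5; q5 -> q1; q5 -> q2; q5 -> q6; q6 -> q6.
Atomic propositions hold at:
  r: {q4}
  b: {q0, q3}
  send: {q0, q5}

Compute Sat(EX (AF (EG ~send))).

{q1, q2, q4, q5, q6}

Sat(~send) = {q1, q2, q3, q4, q6}
EG ~send: greatest fixpoint, start Z0 = {q1, q2, q3, q4, q6}, keep only states in Sat with some successor in Z. Z1 = {q1, q2, q4, q6}; Z2 = {q1, q2, q6}; fixed.
Sat(EG ~send) = {q1, q2, q6}
AF (EG ~send): least fixpoint, start Z0 = {q1, q2, q6}, add states with every successor in Z. Z1 = {q1, q2, q5, q6}; fixed.
Sat(AF (EG ~send)) = {q1, q2, q5, q6}
Sat(EX (AF (EG ~send))) = {s : some successor in {q1, q2, q5, q6}} = {q1, q2, q4, q5, q6}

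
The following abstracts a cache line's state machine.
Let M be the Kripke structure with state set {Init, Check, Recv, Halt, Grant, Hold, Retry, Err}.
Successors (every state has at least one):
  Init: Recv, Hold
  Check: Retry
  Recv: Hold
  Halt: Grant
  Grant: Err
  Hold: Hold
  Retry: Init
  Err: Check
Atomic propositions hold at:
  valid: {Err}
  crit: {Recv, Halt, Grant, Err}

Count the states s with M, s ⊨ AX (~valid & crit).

Sat(~valid) = {Init, Check, Recv, Halt, Grant, Hold, Retry}
Sat(~valid & crit) = {Recv, Halt, Grant}
Sat(AX (~valid & crit)) = {s : every successor in {Recv, Halt, Grant}} = {Halt}
|Sat(AX (~valid & crit))| = |{Halt}| = 1.

1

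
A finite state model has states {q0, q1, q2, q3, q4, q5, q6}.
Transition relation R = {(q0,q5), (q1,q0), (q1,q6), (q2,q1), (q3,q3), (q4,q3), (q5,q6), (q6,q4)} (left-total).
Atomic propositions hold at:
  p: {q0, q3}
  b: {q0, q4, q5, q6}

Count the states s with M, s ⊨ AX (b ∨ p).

6

Sat(b ∨ p) = {q0, q3, q4, q5, q6}
Sat(AX (b ∨ p)) = {s : every successor in {q0, q3, q4, q5, q6}} = {q0, q1, q3, q4, q5, q6}
|Sat(AX (b ∨ p))| = |{q0, q1, q3, q4, q5, q6}| = 6.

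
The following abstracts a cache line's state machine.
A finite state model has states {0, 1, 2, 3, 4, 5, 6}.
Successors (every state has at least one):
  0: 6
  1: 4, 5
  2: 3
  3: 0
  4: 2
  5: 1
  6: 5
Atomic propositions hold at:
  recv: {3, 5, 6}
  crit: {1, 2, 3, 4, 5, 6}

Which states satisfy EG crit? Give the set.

{1, 5, 6}

EG crit: greatest fixpoint, start Z0 = {1, 2, 3, 4, 5, 6}, keep only states in Sat with some successor in Z. Z1 = {1, 2, 4, 5, 6}; Z2 = {1, 4, 5, 6}; Z3 = {1, 5, 6}; fixed.
Sat(EG crit) = {1, 5, 6}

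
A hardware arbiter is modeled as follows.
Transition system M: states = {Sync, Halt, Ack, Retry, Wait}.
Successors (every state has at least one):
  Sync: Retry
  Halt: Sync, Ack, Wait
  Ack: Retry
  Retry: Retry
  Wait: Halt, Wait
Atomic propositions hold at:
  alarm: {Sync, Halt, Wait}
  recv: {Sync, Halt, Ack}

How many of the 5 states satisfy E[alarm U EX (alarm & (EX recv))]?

2

Sat(EX recv) = {s : some successor in {Sync, Halt, Ack}} = {Halt, Wait}
Sat(alarm & (EX recv)) = {Halt, Wait}
Sat(EX (alarm & (EX recv))) = {s : some successor in {Halt, Wait}} = {Halt, Wait}
E[alarm U EX (alarm & (EX recv))]: least fixpoint, start Z0 = Sat(EX (alarm & (EX recv))) = {Halt, Wait}, add states in Sat(alarm) with some successor in Z. Already a fixed point.
Sat(E[alarm U EX (alarm & (EX recv))]) = {Halt, Wait}
|Sat(E[alarm U EX (alarm & (EX recv))])| = |{Halt, Wait}| = 2.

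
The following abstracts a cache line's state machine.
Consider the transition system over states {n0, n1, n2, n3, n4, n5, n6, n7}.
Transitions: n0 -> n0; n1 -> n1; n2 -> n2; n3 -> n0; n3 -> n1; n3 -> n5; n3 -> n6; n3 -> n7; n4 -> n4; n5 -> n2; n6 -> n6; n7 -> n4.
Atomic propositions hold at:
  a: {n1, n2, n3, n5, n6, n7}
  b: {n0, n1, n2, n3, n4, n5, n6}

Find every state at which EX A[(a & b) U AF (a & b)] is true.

Sat(a & b) = {n1, n2, n3, n5, n6}
AF (a & b): least fixpoint, start Z0 = {n1, n2, n3, n5, n6}, add states with every successor in Z. Already a fixed point.
Sat(AF (a & b)) = {n1, n2, n3, n5, n6}
A[(a & b) U AF (a & b)]: least fixpoint, start Z0 = Sat(AF (a & b)) = {n1, n2, n3, n5, n6}, add states in Sat(a & b) with every successor in Z. Already a fixed point.
Sat(A[(a & b) U AF (a & b)]) = {n1, n2, n3, n5, n6}
Sat(EX A[(a & b) U AF (a & b)]) = {s : some successor in {n1, n2, n3, n5, n6}} = {n1, n2, n3, n5, n6}

{n1, n2, n3, n5, n6}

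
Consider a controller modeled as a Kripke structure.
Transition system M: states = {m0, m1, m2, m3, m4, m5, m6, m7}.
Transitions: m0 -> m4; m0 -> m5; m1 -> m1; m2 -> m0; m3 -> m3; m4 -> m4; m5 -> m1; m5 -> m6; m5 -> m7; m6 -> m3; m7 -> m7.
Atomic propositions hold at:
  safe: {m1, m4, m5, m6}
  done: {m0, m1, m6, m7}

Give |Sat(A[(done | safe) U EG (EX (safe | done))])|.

6

Sat(done | safe) = {m0, m1, m4, m5, m6, m7}
Sat(safe | done) = {m0, m1, m4, m5, m6, m7}
Sat(EX (safe | done)) = {s : some successor in {m0, m1, m4, m5, m6, m7}} = {m0, m1, m2, m4, m5, m7}
EG (EX (safe | done)): greatest fixpoint, start Z0 = {m0, m1, m2, m4, m5, m7}, keep only states in Sat with some successor in Z. Already a fixed point.
Sat(EG (EX (safe | done))) = {m0, m1, m2, m4, m5, m7}
A[(done | safe) U EG (EX (safe | done))]: least fixpoint, start Z0 = Sat(EG (EX (safe | done))) = {m0, m1, m2, m4, m5, m7}, add states in Sat(done | safe) with every successor in Z. Already a fixed point.
Sat(A[(done | safe) U EG (EX (safe | done))]) = {m0, m1, m2, m4, m5, m7}
|Sat(A[(done | safe) U EG (EX (safe | done))])| = |{m0, m1, m2, m4, m5, m7}| = 6.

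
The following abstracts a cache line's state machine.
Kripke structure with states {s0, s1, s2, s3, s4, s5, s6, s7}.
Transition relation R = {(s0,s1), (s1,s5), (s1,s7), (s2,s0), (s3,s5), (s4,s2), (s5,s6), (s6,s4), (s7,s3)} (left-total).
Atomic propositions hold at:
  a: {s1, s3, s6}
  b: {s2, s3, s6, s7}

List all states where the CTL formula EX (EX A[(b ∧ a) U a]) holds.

{s1, s2, s3}

Sat(b ∧ a) = {s3, s6}
A[(b ∧ a) U a]: least fixpoint, start Z0 = Sat(a) = {s1, s3, s6}, add states in Sat(b ∧ a) with every successor in Z. Already a fixed point.
Sat(A[(b ∧ a) U a]) = {s1, s3, s6}
Sat(EX A[(b ∧ a) U a]) = {s : some successor in {s1, s3, s6}} = {s0, s5, s7}
Sat(EX (EX A[(b ∧ a) U a])) = {s : some successor in {s0, s5, s7}} = {s1, s2, s3}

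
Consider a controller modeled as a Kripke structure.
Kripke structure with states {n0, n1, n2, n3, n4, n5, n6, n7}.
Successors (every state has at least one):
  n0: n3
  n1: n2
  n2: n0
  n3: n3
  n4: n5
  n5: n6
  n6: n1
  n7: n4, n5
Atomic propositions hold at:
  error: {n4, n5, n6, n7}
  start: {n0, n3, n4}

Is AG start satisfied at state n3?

AG start: greatest fixpoint, start Z0 = {n0, n3, n4}, keep only states in Sat with every successor in Z. Z1 = {n0, n3}; fixed.
Sat(AG start) = {n0, n3}
n3 ∈ Sat(AG start) = {n0, n3}, so the formula holds at n3.

Yes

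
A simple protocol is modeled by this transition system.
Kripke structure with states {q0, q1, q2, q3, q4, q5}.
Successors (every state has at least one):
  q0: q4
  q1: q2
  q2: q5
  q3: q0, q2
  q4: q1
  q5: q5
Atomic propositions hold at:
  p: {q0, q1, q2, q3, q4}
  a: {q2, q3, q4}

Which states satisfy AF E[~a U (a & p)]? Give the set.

{q0, q1, q2, q3, q4}

Sat(~a) = {q0, q1, q5}
Sat(a & p) = {q2, q3, q4}
E[~a U (a & p)]: least fixpoint, start Z0 = Sat((a & p)) = {q2, q3, q4}, add states in Sat(~a) with some successor in Z. Z1 = {q0, q1, q2, q3, q4}; fixed.
Sat(E[~a U (a & p)]) = {q0, q1, q2, q3, q4}
AF E[~a U (a & p)]: least fixpoint, start Z0 = {q0, q1, q2, q3, q4}, add states with every successor in Z. Already a fixed point.
Sat(AF E[~a U (a & p)]) = {q0, q1, q2, q3, q4}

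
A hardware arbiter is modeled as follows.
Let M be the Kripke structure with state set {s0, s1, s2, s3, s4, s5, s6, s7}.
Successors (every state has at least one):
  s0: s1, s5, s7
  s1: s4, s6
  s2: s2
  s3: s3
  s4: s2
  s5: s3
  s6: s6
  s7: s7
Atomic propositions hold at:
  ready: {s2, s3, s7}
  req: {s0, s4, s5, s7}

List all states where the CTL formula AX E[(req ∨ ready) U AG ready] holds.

{s2, s3, s4, s5, s7}

Sat(req ∨ ready) = {s0, s2, s3, s4, s5, s7}
AG ready: greatest fixpoint, start Z0 = {s2, s3, s7}, keep only states in Sat with every successor in Z. Already a fixed point.
Sat(AG ready) = {s2, s3, s7}
E[(req ∨ ready) U AG ready]: least fixpoint, start Z0 = Sat(AG ready) = {s2, s3, s7}, add states in Sat(req ∨ ready) with some successor in Z. Z1 = {s0, s2, s3, s4, s5, s7}; fixed.
Sat(E[(req ∨ ready) U AG ready]) = {s0, s2, s3, s4, s5, s7}
Sat(AX E[(req ∨ ready) U AG ready]) = {s : every successor in {s0, s2, s3, s4, s5, s7}} = {s2, s3, s4, s5, s7}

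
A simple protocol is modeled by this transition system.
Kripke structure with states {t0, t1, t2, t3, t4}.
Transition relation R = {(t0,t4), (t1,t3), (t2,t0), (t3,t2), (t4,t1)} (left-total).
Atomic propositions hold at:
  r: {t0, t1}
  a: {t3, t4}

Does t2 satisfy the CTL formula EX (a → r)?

Yes

Sat(a → r) = {t0, t1, t2}
Sat(EX (a → r)) = {s : some successor in {t0, t1, t2}} = {t2, t3, t4}
t2 ∈ Sat(EX (a → r)) = {t2, t3, t4}, so the formula holds at t2.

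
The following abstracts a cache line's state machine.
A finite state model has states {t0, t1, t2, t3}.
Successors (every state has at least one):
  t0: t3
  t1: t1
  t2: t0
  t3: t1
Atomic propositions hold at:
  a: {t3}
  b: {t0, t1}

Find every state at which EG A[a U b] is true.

A[a U b]: least fixpoint, start Z0 = Sat(b) = {t0, t1}, add states in Sat(a) with every successor in Z. Z1 = {t0, t1, t3}; fixed.
Sat(A[a U b]) = {t0, t1, t3}
EG A[a U b]: greatest fixpoint, start Z0 = {t0, t1, t3}, keep only states in Sat with some successor in Z. Already a fixed point.
Sat(EG A[a U b]) = {t0, t1, t3}

{t0, t1, t3}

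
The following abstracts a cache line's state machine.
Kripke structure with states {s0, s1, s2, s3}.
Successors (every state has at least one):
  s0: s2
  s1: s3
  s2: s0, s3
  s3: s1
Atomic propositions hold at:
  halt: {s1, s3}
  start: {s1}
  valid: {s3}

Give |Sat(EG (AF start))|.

AF start: least fixpoint, start Z0 = {s1}, add states with every successor in Z. Z1 = {s1, s3}; fixed.
Sat(AF start) = {s1, s3}
EG (AF start): greatest fixpoint, start Z0 = {s1, s3}, keep only states in Sat with some successor in Z. Already a fixed point.
Sat(EG (AF start)) = {s1, s3}
|Sat(EG (AF start))| = |{s1, s3}| = 2.

2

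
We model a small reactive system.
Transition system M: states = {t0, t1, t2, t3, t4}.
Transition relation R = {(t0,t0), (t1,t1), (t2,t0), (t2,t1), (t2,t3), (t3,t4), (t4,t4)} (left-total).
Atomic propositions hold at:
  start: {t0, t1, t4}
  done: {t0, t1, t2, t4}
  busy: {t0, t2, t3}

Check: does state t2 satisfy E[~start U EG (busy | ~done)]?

Yes

Sat(~start) = {t2, t3}
Sat(~done) = {t3}
Sat(busy | ~done) = {t0, t2, t3}
EG (busy | ~done): greatest fixpoint, start Z0 = {t0, t2, t3}, keep only states in Sat with some successor in Z. Z1 = {t0, t2}; fixed.
Sat(EG (busy | ~done)) = {t0, t2}
E[~start U EG (busy | ~done)]: least fixpoint, start Z0 = Sat(EG (busy | ~done)) = {t0, t2}, add states in Sat(~start) with some successor in Z. Already a fixed point.
Sat(E[~start U EG (busy | ~done)]) = {t0, t2}
t2 ∈ Sat(E[~start U EG (busy | ~done)]) = {t0, t2}, so the formula holds at t2.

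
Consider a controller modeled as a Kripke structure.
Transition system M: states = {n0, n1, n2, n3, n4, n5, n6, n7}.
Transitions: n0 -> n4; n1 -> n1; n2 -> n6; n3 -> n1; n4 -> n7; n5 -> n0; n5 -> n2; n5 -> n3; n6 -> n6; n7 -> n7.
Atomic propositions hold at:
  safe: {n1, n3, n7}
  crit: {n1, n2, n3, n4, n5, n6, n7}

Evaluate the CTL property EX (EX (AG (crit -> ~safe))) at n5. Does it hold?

Sat(~safe) = {n0, n2, n4, n5, n6}
Sat(crit -> ~safe) = {n0, n2, n4, n5, n6}
AG (crit -> ~safe): greatest fixpoint, start Z0 = {n0, n2, n4, n5, n6}, keep only states in Sat with every successor in Z. Z1 = {n0, n2, n6}; Z2 = {n2, n6}; fixed.
Sat(AG (crit -> ~safe)) = {n2, n6}
Sat(EX (AG (crit -> ~safe))) = {s : some successor in {n2, n6}} = {n2, n5, n6}
Sat(EX (EX (AG (crit -> ~safe)))) = {s : some successor in {n2, n5, n6}} = {n2, n5, n6}
n5 ∈ Sat(EX (EX (AG (crit -> ~safe)))) = {n2, n5, n6}, so the formula holds at n5.

Yes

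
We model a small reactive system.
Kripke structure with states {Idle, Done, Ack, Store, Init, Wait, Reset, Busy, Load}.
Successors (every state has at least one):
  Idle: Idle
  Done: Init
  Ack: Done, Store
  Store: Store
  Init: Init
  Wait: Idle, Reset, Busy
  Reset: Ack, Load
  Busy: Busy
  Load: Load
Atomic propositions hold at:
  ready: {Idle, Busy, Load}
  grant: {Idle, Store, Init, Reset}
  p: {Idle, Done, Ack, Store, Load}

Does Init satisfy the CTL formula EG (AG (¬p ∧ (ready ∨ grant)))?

Sat(¬p) = {Init, Wait, Reset, Busy}
Sat(ready ∨ grant) = {Idle, Store, Init, Reset, Busy, Load}
Sat(¬p ∧ (ready ∨ grant)) = {Init, Reset, Busy}
AG (¬p ∧ (ready ∨ grant)): greatest fixpoint, start Z0 = {Init, Reset, Busy}, keep only states in Sat with every successor in Z. Z1 = {Init, Busy}; fixed.
Sat(AG (¬p ∧ (ready ∨ grant))) = {Init, Busy}
EG (AG (¬p ∧ (ready ∨ grant))): greatest fixpoint, start Z0 = {Init, Busy}, keep only states in Sat with some successor in Z. Already a fixed point.
Sat(EG (AG (¬p ∧ (ready ∨ grant)))) = {Init, Busy}
Init ∈ Sat(EG (AG (¬p ∧ (ready ∨ grant)))) = {Init, Busy}, so the formula holds at Init.

Yes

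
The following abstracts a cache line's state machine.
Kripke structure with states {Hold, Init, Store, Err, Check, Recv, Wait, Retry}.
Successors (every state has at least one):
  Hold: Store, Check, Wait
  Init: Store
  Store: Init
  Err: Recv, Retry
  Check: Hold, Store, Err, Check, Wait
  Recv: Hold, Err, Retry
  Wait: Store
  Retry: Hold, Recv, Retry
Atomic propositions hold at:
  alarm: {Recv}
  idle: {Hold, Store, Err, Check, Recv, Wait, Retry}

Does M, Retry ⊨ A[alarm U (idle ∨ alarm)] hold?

Yes

Sat(idle ∨ alarm) = {Hold, Store, Err, Check, Recv, Wait, Retry}
A[alarm U (idle ∨ alarm)]: least fixpoint, start Z0 = Sat((idle ∨ alarm)) = {Hold, Store, Err, Check, Recv, Wait, Retry}, add states in Sat(alarm) with every successor in Z. Already a fixed point.
Sat(A[alarm U (idle ∨ alarm)]) = {Hold, Store, Err, Check, Recv, Wait, Retry}
Retry ∈ Sat(A[alarm U (idle ∨ alarm)]) = {Hold, Store, Err, Check, Recv, Wait, Retry}, so the formula holds at Retry.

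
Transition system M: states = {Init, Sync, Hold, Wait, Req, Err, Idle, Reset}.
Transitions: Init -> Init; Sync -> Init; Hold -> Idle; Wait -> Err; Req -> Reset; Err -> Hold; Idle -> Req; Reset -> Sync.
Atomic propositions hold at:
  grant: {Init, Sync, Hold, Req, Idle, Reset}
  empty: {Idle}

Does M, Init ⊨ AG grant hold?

AG grant: greatest fixpoint, start Z0 = {Init, Sync, Hold, Req, Idle, Reset}, keep only states in Sat with every successor in Z. Already a fixed point.
Sat(AG grant) = {Init, Sync, Hold, Req, Idle, Reset}
Init ∈ Sat(AG grant) = {Init, Sync, Hold, Req, Idle, Reset}, so the formula holds at Init.

Yes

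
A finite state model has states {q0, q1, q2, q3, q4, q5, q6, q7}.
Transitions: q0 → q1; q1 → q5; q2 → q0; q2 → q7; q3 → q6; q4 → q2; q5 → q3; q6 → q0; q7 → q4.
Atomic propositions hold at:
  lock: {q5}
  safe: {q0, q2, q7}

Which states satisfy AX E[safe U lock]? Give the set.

{q1}

E[safe U lock]: least fixpoint, start Z0 = Sat(lock) = {q5}, add states in Sat(safe) with some successor in Z. Already a fixed point.
Sat(E[safe U lock]) = {q5}
Sat(AX E[safe U lock]) = {s : every successor in {q5}} = {q1}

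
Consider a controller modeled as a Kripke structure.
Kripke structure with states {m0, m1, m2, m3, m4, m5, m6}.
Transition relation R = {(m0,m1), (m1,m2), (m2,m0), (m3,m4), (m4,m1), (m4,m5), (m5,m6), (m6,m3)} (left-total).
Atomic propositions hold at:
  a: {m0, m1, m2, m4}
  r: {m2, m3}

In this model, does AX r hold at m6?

Sat(AX r) = {s : every successor in {m2, m3}} = {m1, m6}
m6 ∈ Sat(AX r) = {m1, m6}, so the formula holds at m6.

Yes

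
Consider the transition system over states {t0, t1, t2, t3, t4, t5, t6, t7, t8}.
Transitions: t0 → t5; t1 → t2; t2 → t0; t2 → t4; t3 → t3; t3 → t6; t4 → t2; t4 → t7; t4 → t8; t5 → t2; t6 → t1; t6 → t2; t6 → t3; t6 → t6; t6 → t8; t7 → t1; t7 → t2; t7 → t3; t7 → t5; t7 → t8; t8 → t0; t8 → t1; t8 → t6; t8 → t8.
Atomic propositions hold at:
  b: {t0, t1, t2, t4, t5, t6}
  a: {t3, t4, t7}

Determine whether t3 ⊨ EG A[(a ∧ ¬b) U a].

Yes

Sat(¬b) = {t3, t7, t8}
Sat(a ∧ ¬b) = {t3, t7}
A[(a ∧ ¬b) U a]: least fixpoint, start Z0 = Sat(a) = {t3, t4, t7}, add states in Sat(a ∧ ¬b) with every successor in Z. Already a fixed point.
Sat(A[(a ∧ ¬b) U a]) = {t3, t4, t7}
EG A[(a ∧ ¬b) U a]: greatest fixpoint, start Z0 = {t3, t4, t7}, keep only states in Sat with some successor in Z. Already a fixed point.
Sat(EG A[(a ∧ ¬b) U a]) = {t3, t4, t7}
t3 ∈ Sat(EG A[(a ∧ ¬b) U a]) = {t3, t4, t7}, so the formula holds at t3.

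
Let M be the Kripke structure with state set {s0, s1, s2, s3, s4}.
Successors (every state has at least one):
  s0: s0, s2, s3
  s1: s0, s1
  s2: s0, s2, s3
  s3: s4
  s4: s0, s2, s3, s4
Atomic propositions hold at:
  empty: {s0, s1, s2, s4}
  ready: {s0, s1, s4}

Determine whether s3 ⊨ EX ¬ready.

No

Sat(¬ready) = {s2, s3}
Sat(EX ¬ready) = {s : some successor in {s2, s3}} = {s0, s2, s4}
s3 ∉ Sat(EX ¬ready) = {s0, s2, s4}, so the formula does not hold at s3.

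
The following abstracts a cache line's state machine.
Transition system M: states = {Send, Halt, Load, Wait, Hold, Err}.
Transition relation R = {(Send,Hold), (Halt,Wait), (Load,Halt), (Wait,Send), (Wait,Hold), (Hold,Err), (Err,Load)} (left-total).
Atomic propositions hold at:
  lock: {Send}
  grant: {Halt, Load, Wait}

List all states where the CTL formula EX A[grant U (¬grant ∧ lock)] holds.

Sat(¬grant) = {Send, Hold, Err}
Sat(¬grant ∧ lock) = {Send}
A[grant U (¬grant ∧ lock)]: least fixpoint, start Z0 = Sat((¬grant ∧ lock)) = {Send}, add states in Sat(grant) with every successor in Z. Already a fixed point.
Sat(A[grant U (¬grant ∧ lock)]) = {Send}
Sat(EX A[grant U (¬grant ∧ lock)]) = {s : some successor in {Send}} = {Wait}

{Wait}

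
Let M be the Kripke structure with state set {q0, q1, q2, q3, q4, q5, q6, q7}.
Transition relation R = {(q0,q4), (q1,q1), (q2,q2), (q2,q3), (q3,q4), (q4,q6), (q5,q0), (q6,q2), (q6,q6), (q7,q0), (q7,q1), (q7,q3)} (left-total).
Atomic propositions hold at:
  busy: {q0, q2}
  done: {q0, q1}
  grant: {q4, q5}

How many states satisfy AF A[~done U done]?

Sat(~done) = {q2, q3, q4, q5, q6, q7}
A[~done U done]: least fixpoint, start Z0 = Sat(done) = {q0, q1}, add states in Sat(~done) with every successor in Z. Z1 = {q0, q1, q5}; fixed.
Sat(A[~done U done]) = {q0, q1, q5}
AF A[~done U done]: least fixpoint, start Z0 = {q0, q1, q5}, add states with every successor in Z. Already a fixed point.
Sat(AF A[~done U done]) = {q0, q1, q5}
|Sat(AF A[~done U done])| = |{q0, q1, q5}| = 3.

3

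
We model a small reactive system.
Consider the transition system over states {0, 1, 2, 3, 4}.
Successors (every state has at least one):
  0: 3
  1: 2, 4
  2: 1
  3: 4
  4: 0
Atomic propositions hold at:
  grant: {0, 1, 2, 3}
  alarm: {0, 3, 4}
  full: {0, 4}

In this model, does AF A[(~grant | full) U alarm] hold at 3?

Yes

Sat(~grant) = {4}
Sat(~grant | full) = {0, 4}
A[(~grant | full) U alarm]: least fixpoint, start Z0 = Sat(alarm) = {0, 3, 4}, add states in Sat(~grant | full) with every successor in Z. Already a fixed point.
Sat(A[(~grant | full) U alarm]) = {0, 3, 4}
AF A[(~grant | full) U alarm]: least fixpoint, start Z0 = {0, 3, 4}, add states with every successor in Z. Already a fixed point.
Sat(AF A[(~grant | full) U alarm]) = {0, 3, 4}
3 ∈ Sat(AF A[(~grant | full) U alarm]) = {0, 3, 4}, so the formula holds at 3.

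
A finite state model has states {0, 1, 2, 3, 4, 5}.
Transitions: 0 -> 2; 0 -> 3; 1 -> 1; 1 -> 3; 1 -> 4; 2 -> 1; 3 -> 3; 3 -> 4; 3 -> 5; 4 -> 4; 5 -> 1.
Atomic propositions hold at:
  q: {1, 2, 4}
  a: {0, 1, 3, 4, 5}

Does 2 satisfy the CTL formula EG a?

No

EG a: greatest fixpoint, start Z0 = {0, 1, 3, 4, 5}, keep only states in Sat with some successor in Z. Already a fixed point.
Sat(EG a) = {0, 1, 3, 4, 5}
2 ∉ Sat(EG a) = {0, 1, 3, 4, 5}, so the formula does not hold at 2.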